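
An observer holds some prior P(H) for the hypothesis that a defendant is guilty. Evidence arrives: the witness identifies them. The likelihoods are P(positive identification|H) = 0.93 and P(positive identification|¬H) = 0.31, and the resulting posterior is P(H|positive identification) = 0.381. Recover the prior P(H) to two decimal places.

P(H) = 0.17

Bayes' rule in odds form gives O(H|E) = O(H)·[P(E|H)/P(E|¬H)], hence O(H) = O(H|E)/LR.
Posterior odds = 0.381/(1−0.381) = 0.6155. LR = 0.93/0.31 = 3.0000.
Prior odds = 0.6155/3.0000 = 0.2052, so P(H) = 0.2052/(1+0.2052) ≈ 0.17.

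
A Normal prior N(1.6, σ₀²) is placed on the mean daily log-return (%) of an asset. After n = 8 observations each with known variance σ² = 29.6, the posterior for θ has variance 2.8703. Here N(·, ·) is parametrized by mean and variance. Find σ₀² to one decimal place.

σ₀² = 12.8

For the Normal–Normal model with known σ², precisions add: τ_n = τ₀ + n/σ².
So 1/σ₀² = 1/2.8703 − 8/29.6 = 0.348396 − 0.270270 = 0.078126.
Hence σ₀² = 1/0.078126 ≈ 12.8.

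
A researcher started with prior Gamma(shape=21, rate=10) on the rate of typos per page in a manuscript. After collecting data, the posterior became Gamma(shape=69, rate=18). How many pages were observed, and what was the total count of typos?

A Gamma(α, β) prior (rate parametrization) on a Poisson rate with n observations summing to S gives posterior Gamma(α+S, β+n).
Matching: Σxᵢ = 69 − 21 = 48 and n = 18 − 10 = 8.

n = 8 pages with total 48 typos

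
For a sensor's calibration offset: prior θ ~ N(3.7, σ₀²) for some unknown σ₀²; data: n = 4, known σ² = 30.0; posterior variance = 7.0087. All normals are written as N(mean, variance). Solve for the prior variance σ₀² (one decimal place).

σ₀² = 107.0

Posterior precision equals prior precision plus data precision: 1/σ_n² = 1/σ₀² + n/σ².
So 1/σ₀² = 1/7.0087 − 4/30.0 = 0.142680 − 0.133333 = 0.009347.
Hence σ₀² = 1/0.009347 ≈ 107.0.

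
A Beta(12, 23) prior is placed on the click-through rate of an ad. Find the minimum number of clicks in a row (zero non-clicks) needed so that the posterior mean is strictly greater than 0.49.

After k clicks and 0 non-clicks the posterior is Beta(12+k, 23), with mean (12+k)/(12+23+k).
Set (12+k)/(35+k) > 0.49 and solve: k > (0.49·35 − 12)/(1 − 0.49) = 10.098.
The smallest integer exceeding 10.098 is 11, and checking k=11: (23)/(46) = 0.5000 > 0.49.

k = 11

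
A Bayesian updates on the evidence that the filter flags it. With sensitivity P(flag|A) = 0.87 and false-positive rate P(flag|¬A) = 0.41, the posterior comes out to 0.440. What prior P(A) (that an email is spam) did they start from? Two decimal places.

P(A) = 0.27

In odds form, posterior odds = prior odds × likelihood ratio, so prior odds = posterior odds ÷ LR.
Posterior odds = 0.440/(1−0.440) = 0.7857. LR = 0.87/0.41 = 2.1220.
Prior odds = 0.7857/2.1220 = 0.3703, so P(A) = 0.3703/(1+0.3703) ≈ 0.27.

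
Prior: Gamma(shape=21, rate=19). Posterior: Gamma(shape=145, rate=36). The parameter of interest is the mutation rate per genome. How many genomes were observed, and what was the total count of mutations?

n = 17 genomes with total 124 mutations

Gamma–Poisson conjugacy: posterior shape = α + Σxᵢ, posterior rate = β + n.
Matching: Σxᵢ = 145 − 21 = 124 and n = 36 − 19 = 17.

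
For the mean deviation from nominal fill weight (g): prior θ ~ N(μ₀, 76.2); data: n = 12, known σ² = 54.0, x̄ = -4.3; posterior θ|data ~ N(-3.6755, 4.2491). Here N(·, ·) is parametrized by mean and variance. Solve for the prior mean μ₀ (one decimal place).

μ₀ = 6.9

The posterior mean is a precision-weighted average: μ_n = (τ₀μ₀ + τ_data·x̄)/(τ₀+τ_data), with τ₀=1/σ₀² and τ_data=n/σ².
Here τ₀ = 1/76.2 = 0.013123 and τ_data = 12/54.0 = 0.222222, so τ_n = 0.235345.
Rearranging for μ₀: μ₀ = (μ_n·τ_n − τ_data·x̄)/τ₀ = (-3.6755·0.235345 − 0.222222·-4.3) / 0.013123 = 0.090544/0.013123 ≈ 6.9.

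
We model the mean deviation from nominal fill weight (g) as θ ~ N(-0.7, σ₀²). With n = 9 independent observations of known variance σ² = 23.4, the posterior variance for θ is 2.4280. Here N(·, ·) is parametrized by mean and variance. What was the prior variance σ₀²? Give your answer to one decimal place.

σ₀² = 36.7

For the Normal–Normal model with known σ², precisions add: τ_n = τ₀ + n/σ².
So 1/σ₀² = 1/2.4280 − 9/23.4 = 0.411862 − 0.384615 = 0.027247.
Hence σ₀² = 1/0.027247 ≈ 36.7.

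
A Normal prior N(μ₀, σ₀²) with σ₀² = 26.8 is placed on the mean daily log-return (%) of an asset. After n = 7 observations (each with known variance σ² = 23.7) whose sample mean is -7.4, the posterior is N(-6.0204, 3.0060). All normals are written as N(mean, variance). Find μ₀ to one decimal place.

μ₀ = 4.9

With known observation variance, the Normal–Normal posterior has precision τ_n = τ₀ + n/σ² and mean μ_n = (τ₀μ₀ + (n/σ²)x̄)/τ_n.
Here τ₀ = 1/26.8 = 0.037313 and τ_data = 7/23.7 = 0.295359, so τ_n = 0.332672.
Rearranging for μ₀: μ₀ = (μ_n·τ_n − τ_data·x̄)/τ₀ = (-6.0204·0.332672 − 0.295359·-7.4) / 0.037313 = 0.182838/0.037313 ≈ 4.9.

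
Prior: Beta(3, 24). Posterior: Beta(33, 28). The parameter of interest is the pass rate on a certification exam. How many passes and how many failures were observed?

Under Beta–binomial conjugacy the posterior parameters are (a+s, b+f).
So s = 33 − 3 = 30 and f = 28 − 24 = 4.

30 passes and 4 failures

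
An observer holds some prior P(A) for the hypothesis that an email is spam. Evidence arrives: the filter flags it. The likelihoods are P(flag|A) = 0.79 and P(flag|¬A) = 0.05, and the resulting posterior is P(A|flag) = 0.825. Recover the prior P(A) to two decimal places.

P(A) = 0.23

Bayes' rule in odds form gives O(A|E) = O(A)·[P(E|A)/P(E|¬A)], hence O(A) = O(A|E)/LR.
Posterior odds = 0.825/(1−0.825) = 4.7143. LR = 0.79/0.05 = 15.8000.
Prior odds = 4.7143/15.8000 = 0.2984, so P(A) = 0.2984/(1+0.2984) ≈ 0.23.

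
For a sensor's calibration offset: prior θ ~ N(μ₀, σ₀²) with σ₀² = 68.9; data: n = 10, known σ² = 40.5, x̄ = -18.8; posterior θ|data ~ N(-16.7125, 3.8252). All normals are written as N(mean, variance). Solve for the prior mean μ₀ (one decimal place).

With known observation variance, the Normal–Normal posterior has precision τ_n = τ₀ + n/σ² and mean μ_n = (τ₀μ₀ + (n/σ²)x̄)/τ_n.
Here τ₀ = 1/68.9 = 0.014514 and τ_data = 10/40.5 = 0.246914, so τ_n = 0.261428.
Rearranging for μ₀: μ₀ = (μ_n·τ_n − τ_data·x̄)/τ₀ = (-16.7125·0.261428 − 0.246914·-18.8) / 0.014514 = 0.272868/0.014514 ≈ 18.8.

μ₀ = 18.8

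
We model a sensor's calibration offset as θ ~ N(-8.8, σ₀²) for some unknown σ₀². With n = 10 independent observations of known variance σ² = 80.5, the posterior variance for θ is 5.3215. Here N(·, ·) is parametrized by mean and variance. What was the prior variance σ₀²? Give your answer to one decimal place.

Posterior precision equals prior precision plus data precision: 1/σ_n² = 1/σ₀² + n/σ².
So 1/σ₀² = 1/5.3215 − 10/80.5 = 0.187917 − 0.124224 = 0.063693.
Hence σ₀² = 1/0.063693 ≈ 15.7.

σ₀² = 15.7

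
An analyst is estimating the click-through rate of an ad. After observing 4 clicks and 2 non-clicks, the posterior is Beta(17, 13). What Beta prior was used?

Beta(13, 11)

Beta is conjugate to the binomial likelihood: posterior = Beta(α+s, β+f).
Subtract the data counts: 17−4=13, 13−2=11.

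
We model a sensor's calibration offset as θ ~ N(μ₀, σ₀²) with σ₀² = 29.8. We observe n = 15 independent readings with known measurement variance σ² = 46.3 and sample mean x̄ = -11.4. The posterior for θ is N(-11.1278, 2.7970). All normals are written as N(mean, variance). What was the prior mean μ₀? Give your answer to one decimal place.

With known observation variance, the Normal–Normal posterior has precision τ_n = τ₀ + n/σ² and mean μ_n = (τ₀μ₀ + (n/σ²)x̄)/τ_n.
Here τ₀ = 1/29.8 = 0.033557 and τ_data = 15/46.3 = 0.323974, so τ_n = 0.357531.
Rearranging for μ₀: μ₀ = (μ_n·τ_n − τ_data·x̄)/τ₀ = (-11.1278·0.357531 − 0.323974·-11.4) / 0.033557 = -0.285230/0.033557 ≈ -8.5.

μ₀ = -8.5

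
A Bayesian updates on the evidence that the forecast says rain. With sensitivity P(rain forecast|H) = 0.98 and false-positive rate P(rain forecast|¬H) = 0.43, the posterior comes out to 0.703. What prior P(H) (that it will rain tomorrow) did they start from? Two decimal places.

Bayes' rule in odds form gives O(H|E) = O(H)·[P(E|H)/P(E|¬H)], hence O(H) = O(H|E)/LR.
Posterior odds = 0.703/(1−0.703) = 2.3670. LR = 0.98/0.43 = 2.2791.
Prior odds = 2.3670/2.2791 = 1.0386, so P(H) = 1.0386/(1+1.0386) ≈ 0.51.

P(H) = 0.51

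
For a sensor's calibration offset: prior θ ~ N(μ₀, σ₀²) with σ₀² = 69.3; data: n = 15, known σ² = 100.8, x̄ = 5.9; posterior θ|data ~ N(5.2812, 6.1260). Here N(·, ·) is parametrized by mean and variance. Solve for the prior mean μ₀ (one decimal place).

The posterior mean is a precision-weighted average: μ_n = (τ₀μ₀ + τ_data·x̄)/(τ₀+τ_data), with τ₀=1/σ₀² and τ_data=n/σ².
Here τ₀ = 1/69.3 = 0.014430 and τ_data = 15/100.8 = 0.148810, so τ_n = 0.163240.
Rearranging for μ₀: μ₀ = (μ_n·τ_n − τ_data·x̄)/τ₀ = (5.2812·0.163240 − 0.148810·5.9) / 0.014430 = -0.015876/0.014430 ≈ -1.1.

μ₀ = -1.1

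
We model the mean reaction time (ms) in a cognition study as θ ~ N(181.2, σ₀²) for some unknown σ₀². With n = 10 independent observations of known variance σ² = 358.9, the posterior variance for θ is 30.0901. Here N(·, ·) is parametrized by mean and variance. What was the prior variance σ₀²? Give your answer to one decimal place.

For the Normal–Normal model with known σ², precisions add: τ_n = τ₀ + n/σ².
So 1/σ₀² = 1/30.0901 − 10/358.9 = 0.033234 − 0.027863 = 0.005371.
Hence σ₀² = 1/0.005371 ≈ 186.2.

σ₀² = 186.2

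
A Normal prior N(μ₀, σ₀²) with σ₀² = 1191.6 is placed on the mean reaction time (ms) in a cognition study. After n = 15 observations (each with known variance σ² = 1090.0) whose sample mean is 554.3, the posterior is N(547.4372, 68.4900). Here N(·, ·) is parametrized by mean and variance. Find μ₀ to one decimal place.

μ₀ = 434.9

With known observation variance, the Normal–Normal posterior has precision τ_n = τ₀ + n/σ² and mean μ_n = (τ₀μ₀ + (n/σ²)x̄)/τ_n.
Here τ₀ = 1/1191.6 = 0.000839 and τ_data = 15/1090.0 = 0.013761, so τ_n = 0.014600.
Rearranging for μ₀: μ₀ = (μ_n·τ_n − τ_data·x̄)/τ₀ = (547.4372·0.014600 − 0.013761·554.3) / 0.000839 = 0.364861/0.000839 ≈ 434.9.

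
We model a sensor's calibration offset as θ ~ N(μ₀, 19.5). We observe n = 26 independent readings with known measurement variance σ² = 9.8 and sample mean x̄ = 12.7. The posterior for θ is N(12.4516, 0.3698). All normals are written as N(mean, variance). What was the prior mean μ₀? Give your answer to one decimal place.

With known observation variance, the Normal–Normal posterior has precision τ_n = τ₀ + n/σ² and mean μ_n = (τ₀μ₀ + (n/σ²)x̄)/τ_n.
Here τ₀ = 1/19.5 = 0.051282 and τ_data = 26/9.8 = 2.653061, so τ_n = 2.704343.
Rearranging for μ₀: μ₀ = (μ_n·τ_n − τ_data·x̄)/τ₀ = (12.4516·2.704343 − 2.653061·12.7) / 0.051282 = -0.020477/0.051282 ≈ -0.4.

μ₀ = -0.4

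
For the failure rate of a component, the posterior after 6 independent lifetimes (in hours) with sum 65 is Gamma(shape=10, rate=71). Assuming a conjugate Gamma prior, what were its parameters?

Gamma(shape=4, rate=6)

For an exponential likelihood with a Gamma(α, β) prior on the rate, n observations with total T give posterior Gamma(α+n, β+T).
So α = 10 − 6 = 4 and β = 71 − 65 = 6.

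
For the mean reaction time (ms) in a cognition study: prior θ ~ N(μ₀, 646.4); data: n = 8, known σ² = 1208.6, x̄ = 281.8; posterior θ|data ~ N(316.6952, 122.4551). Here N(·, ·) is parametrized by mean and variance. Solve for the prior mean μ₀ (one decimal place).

With known observation variance, the Normal–Normal posterior has precision τ_n = τ₀ + n/σ² and mean μ_n = (τ₀μ₀ + (n/σ²)x̄)/τ_n.
Here τ₀ = 1/646.4 = 0.001547 and τ_data = 8/1208.6 = 0.006619, so τ_n = 0.008166.
Rearranging for μ₀: μ₀ = (μ_n·τ_n − τ_data·x̄)/τ₀ = (316.6952·0.008166 − 0.006619·281.8) / 0.001547 = 0.720899/0.001547 ≈ 466.0.

μ₀ = 466.0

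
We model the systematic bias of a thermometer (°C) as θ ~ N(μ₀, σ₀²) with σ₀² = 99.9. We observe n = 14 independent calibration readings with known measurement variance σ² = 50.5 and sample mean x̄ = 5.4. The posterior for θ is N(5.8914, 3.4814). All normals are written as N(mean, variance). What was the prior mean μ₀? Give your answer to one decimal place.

The posterior mean is a precision-weighted average: μ_n = (τ₀μ₀ + τ_data·x̄)/(τ₀+τ_data), with τ₀=1/σ₀² and τ_data=n/σ².
Here τ₀ = 1/99.9 = 0.010010 and τ_data = 14/50.5 = 0.277228, so τ_n = 0.287238.
Rearranging for μ₀: μ₀ = (μ_n·τ_n − τ_data·x̄)/τ₀ = (5.8914·0.287238 − 0.277228·5.4) / 0.010010 = 0.195203/0.010010 ≈ 19.5.

μ₀ = 19.5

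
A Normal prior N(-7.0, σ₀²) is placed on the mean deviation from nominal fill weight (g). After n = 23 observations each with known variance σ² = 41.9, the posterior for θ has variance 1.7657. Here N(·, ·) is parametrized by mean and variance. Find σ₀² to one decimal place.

σ₀² = 57.4

Posterior precision equals prior precision plus data precision: 1/σ_n² = 1/σ₀² + n/σ².
So 1/σ₀² = 1/1.7657 − 23/41.9 = 0.566348 − 0.548926 = 0.017422.
Hence σ₀² = 1/0.017422 ≈ 57.4.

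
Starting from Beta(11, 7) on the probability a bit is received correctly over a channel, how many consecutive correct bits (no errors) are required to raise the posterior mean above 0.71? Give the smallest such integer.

After k correct bits and 0 errors the posterior is Beta(11+k, 7), with mean (11+k)/(11+7+k).
Set (11+k)/(18+k) > 0.71 and solve: k > (0.71·18 − 11)/(1 − 0.71) = 6.138.
The smallest integer exceeding 6.138 is 7, and checking k=7: (18)/(25) = 0.7200 > 0.71.

k = 7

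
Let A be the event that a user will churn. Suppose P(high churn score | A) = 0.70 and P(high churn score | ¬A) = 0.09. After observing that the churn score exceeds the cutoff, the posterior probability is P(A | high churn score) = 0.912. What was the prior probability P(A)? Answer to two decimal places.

In odds form, posterior odds = prior odds × likelihood ratio, so prior odds = posterior odds ÷ LR.
Posterior odds = 0.912/(1−0.912) = 10.3636. LR = 0.70/0.09 = 7.7778.
Prior odds = 10.3636/7.7778 = 1.3325, so P(A) = 1.3325/(1+1.3325) ≈ 0.57.

P(A) = 0.57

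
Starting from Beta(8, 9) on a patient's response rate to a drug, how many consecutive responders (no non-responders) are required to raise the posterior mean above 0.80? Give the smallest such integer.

k = 29

After k responders and 0 non-responders the posterior is Beta(8+k, 9), with mean (8+k)/(8+9+k).
Set (8+k)/(17+k) > 0.80 and solve: k > (0.80·17 − 8)/(1 − 0.80) = 28.000.
The smallest integer exceeding 28.000 is 29, and checking k=29: (37)/(46) = 0.8043 > 0.80.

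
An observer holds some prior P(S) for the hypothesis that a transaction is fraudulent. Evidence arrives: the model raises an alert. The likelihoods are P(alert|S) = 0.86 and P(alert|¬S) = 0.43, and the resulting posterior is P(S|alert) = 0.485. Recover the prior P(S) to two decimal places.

Bayes' rule in odds form gives O(S|E) = O(S)·[P(E|S)/P(E|¬S)], hence O(S) = O(S|E)/LR.
Posterior odds = 0.485/(1−0.485) = 0.9417. LR = 0.86/0.43 = 2.0000.
Prior odds = 0.9417/2.0000 = 0.4708, so P(S) = 0.4708/(1+0.4708) ≈ 0.32.

P(S) = 0.32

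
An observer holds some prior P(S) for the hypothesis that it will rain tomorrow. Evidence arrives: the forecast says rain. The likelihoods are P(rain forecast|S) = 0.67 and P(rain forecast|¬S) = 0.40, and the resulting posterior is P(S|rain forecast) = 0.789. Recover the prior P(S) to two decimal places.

Bayes' rule in odds form gives O(S|E) = O(S)·[P(E|S)/P(E|¬S)], hence O(S) = O(S|E)/LR.
Posterior odds = 0.789/(1−0.789) = 3.7393. LR = 0.67/0.40 = 1.6750.
Prior odds = 3.7393/1.6750 = 2.2324, so P(S) = 2.2324/(1+2.2324) ≈ 0.69.

P(S) = 0.69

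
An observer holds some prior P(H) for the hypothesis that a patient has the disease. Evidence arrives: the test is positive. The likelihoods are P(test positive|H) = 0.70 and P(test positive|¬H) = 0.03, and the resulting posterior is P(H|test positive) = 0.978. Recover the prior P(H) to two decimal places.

P(H) = 0.66

Bayes' rule in odds form gives O(H|E) = O(H)·[P(E|H)/P(E|¬H)], hence O(H) = O(H|E)/LR.
Posterior odds = 0.978/(1−0.978) = 44.4545. LR = 0.70/0.03 = 23.3333.
Prior odds = 44.4545/23.3333 = 1.9052, so P(H) = 1.9052/(1+1.9052) ≈ 0.66.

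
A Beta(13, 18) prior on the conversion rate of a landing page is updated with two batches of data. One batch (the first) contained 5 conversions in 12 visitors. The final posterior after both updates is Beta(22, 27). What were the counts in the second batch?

Because Beta–binomial updating is additive in the counts, the combined data contributed (α_post−α_prior, β_post−β_prior) successes and failures.
Total across both batches: 22−13=9 conversions, 27−18=9 bounces.
Subtract the first batch: 9−5=4 conversions and 9−7=2 bounces.

4 conversions and 2 bounces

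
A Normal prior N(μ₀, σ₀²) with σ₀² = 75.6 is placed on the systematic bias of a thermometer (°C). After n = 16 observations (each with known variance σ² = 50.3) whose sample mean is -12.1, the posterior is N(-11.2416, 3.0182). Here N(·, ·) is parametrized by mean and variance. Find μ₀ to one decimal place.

With known observation variance, the Normal–Normal posterior has precision τ_n = τ₀ + n/σ² and mean μ_n = (τ₀μ₀ + (n/σ²)x̄)/τ_n.
Here τ₀ = 1/75.6 = 0.013228 and τ_data = 16/50.3 = 0.318091, so τ_n = 0.331319.
Rearranging for μ₀: μ₀ = (μ_n·τ_n − τ_data·x̄)/τ₀ = (-11.2416·0.331319 − 0.318091·-12.1) / 0.013228 = 0.124345/0.013228 ≈ 9.4.

μ₀ = 9.4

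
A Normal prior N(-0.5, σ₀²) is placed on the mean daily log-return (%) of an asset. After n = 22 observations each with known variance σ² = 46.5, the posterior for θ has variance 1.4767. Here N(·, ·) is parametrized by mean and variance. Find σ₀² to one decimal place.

Posterior precision equals prior precision plus data precision: 1/σ_n² = 1/σ₀² + n/σ².
So 1/σ₀² = 1/1.4767 − 22/46.5 = 0.677186 − 0.473118 = 0.204068.
Hence σ₀² = 1/0.204068 ≈ 4.9.

σ₀² = 4.9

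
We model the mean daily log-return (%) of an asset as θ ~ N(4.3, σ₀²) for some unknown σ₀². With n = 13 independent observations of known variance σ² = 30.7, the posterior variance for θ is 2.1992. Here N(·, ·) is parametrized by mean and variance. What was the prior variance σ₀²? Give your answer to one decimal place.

σ₀² = 32.0

Posterior precision equals prior precision plus data precision: 1/σ_n² = 1/σ₀² + n/σ².
So 1/σ₀² = 1/2.1992 − 13/30.7 = 0.454711 − 0.423453 = 0.031258.
Hence σ₀² = 1/0.031258 ≈ 32.0.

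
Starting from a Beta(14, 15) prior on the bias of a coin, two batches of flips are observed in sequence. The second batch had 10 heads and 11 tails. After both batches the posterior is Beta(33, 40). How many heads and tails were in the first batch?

Sequential conjugate updates are equivalent to a single update on the pooled data, so total successes = posterior α − prior α and total failures = posterior β − prior β.
Total across both batches: 33−14=19 heads, 40−15=25 tails.
Subtract the second batch: 19−10=9 heads and 25−11=14 tails.

9 heads and 14 tails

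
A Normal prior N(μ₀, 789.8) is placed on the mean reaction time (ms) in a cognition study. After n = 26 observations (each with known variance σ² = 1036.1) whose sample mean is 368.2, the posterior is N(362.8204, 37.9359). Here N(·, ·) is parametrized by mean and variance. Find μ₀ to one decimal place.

μ₀ = 256.2

With known observation variance, the Normal–Normal posterior has precision τ_n = τ₀ + n/σ² and mean μ_n = (τ₀μ₀ + (n/σ²)x̄)/τ_n.
Here τ₀ = 1/789.8 = 0.001266 and τ_data = 26/1036.1 = 0.025094, so τ_n = 0.026360.
Rearranging for μ₀: μ₀ = (μ_n·τ_n − τ_data·x̄)/τ₀ = (362.8204·0.026360 − 0.025094·368.2) / 0.001266 = 0.324335/0.001266 ≈ 256.2.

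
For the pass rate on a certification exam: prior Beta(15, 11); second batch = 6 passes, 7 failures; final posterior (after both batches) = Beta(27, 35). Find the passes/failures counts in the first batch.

6 passes and 17 failures

Sequential conjugate updates are equivalent to a single update on the pooled data, so total successes = posterior α − prior α and total failures = posterior β − prior β.
Total across both batches: 27−15=12 passes, 35−11=24 failures.
Subtract the second batch: 12−6=6 passes and 24−7=17 failures.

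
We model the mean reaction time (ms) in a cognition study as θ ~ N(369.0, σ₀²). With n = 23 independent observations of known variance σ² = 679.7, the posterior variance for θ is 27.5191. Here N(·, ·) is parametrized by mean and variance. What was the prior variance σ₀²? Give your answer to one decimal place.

Posterior precision equals prior precision plus data precision: 1/σ_n² = 1/σ₀² + n/σ².
So 1/σ₀² = 1/27.5191 − 23/679.7 = 0.036338 − 0.033838 = 0.002500.
Hence σ₀² = 1/0.002500 ≈ 400.0.

σ₀² = 400.0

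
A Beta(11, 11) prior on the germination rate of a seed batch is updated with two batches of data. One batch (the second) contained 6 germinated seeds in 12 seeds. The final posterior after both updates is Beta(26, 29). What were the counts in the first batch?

9 germinated seeds and 12 non-germinating seeds

Sequential conjugate updates are equivalent to a single update on the pooled data, so total successes = posterior α − prior α and total failures = posterior β − prior β.
Total across both batches: 26−11=15 germinated seeds, 29−11=18 non-germinating seeds.
Subtract the second batch: 15−6=9 germinated seeds and 18−6=12 non-germinating seeds.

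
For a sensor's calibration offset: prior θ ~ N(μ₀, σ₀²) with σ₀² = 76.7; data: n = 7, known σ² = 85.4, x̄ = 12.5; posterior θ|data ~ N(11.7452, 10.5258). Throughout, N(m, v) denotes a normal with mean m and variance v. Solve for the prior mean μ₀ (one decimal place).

μ₀ = 7.0

The posterior mean is a precision-weighted average: μ_n = (τ₀μ₀ + τ_data·x̄)/(τ₀+τ_data), with τ₀=1/σ₀² and τ_data=n/σ².
Here τ₀ = 1/76.7 = 0.013038 and τ_data = 7/85.4 = 0.081967, so τ_n = 0.095005.
Rearranging for μ₀: μ₀ = (μ_n·τ_n − τ_data·x̄)/τ₀ = (11.7452·0.095005 − 0.081967·12.5) / 0.013038 = 0.091265/0.013038 ≈ 7.0.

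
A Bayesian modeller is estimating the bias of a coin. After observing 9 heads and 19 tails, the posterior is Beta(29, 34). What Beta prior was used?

A Beta(α, β) prior with s successes and f failures in binomial data gives a Beta(α+s, β+f) posterior.
So α = 29 − 9 = 20 and β = 34 − 19 = 15.

Beta(20, 15)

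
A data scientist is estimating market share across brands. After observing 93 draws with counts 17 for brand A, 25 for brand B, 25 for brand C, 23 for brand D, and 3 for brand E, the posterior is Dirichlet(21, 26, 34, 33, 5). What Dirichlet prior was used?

Dirichlet(4, 1, 9, 10, 2)

For a Dirichlet(α) prior with multinomial counts c, the posterior is Dirichlet(α + c) componentwise.
Subtract each count from the matching posterior parameter: 21−17=4, 26−25=1, 34−25=9, 33−23=10, 5−3=2.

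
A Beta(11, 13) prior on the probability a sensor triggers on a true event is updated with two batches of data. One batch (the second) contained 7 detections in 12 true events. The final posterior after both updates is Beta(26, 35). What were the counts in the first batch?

Because Beta–binomial updating is additive in the counts, the combined data contributed (α_post−α_prior, β_post−β_prior) successes and failures.
Total across both batches: 26−11=15 detections, 35−13=22 misses.
Subtract the second batch: 15−7=8 detections and 22−5=17 misses.

8 detections and 17 misses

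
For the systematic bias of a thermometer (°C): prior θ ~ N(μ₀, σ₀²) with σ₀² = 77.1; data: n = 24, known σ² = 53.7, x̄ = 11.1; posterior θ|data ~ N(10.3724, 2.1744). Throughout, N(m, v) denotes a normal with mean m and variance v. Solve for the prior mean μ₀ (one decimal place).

μ₀ = -14.7

The posterior mean is a precision-weighted average: μ_n = (τ₀μ₀ + τ_data·x̄)/(τ₀+τ_data), with τ₀=1/σ₀² and τ_data=n/σ².
Here τ₀ = 1/77.1 = 0.012970 and τ_data = 24/53.7 = 0.446927, so τ_n = 0.459897.
Rearranging for μ₀: μ₀ = (μ_n·τ_n − τ_data·x̄)/τ₀ = (10.3724·0.459897 − 0.446927·11.1) / 0.012970 = -0.190654/0.012970 ≈ -14.7.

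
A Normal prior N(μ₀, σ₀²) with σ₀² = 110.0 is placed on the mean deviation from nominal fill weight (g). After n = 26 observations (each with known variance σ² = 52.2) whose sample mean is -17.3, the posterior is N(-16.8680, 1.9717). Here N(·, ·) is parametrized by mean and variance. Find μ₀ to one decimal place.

The posterior mean is a precision-weighted average: μ_n = (τ₀μ₀ + τ_data·x̄)/(τ₀+τ_data), with τ₀=1/σ₀² and τ_data=n/σ².
Here τ₀ = 1/110.0 = 0.009091 and τ_data = 26/52.2 = 0.498084, so τ_n = 0.507175.
Rearranging for μ₀: μ₀ = (μ_n·τ_n − τ_data·x̄)/τ₀ = (-16.8680·0.507175 − 0.498084·-17.3) / 0.009091 = 0.061825/0.009091 ≈ 6.8.

μ₀ = 6.8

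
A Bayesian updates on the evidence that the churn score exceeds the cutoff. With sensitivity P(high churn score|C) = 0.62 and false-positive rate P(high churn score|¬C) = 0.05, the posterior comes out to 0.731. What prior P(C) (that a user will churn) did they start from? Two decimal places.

In odds form, posterior odds = prior odds × likelihood ratio, so prior odds = posterior odds ÷ LR.
Posterior odds = 0.731/(1−0.731) = 2.7175. LR = 0.62/0.05 = 12.4000.
Prior odds = 2.7175/12.4000 = 0.2192, so P(C) = 0.2192/(1+0.2192) ≈ 0.18.

P(C) = 0.18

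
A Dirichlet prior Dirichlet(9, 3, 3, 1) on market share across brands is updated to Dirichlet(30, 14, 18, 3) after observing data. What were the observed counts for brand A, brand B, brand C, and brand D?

counts (21, 11, 15, 2)

For a Dirichlet(α) prior with multinomial counts c, the posterior is Dirichlet(α + c) componentwise.
Counts are posterior − prior componentwise: 30−9=21, 14−3=11, 18−3=15, 3−1=2.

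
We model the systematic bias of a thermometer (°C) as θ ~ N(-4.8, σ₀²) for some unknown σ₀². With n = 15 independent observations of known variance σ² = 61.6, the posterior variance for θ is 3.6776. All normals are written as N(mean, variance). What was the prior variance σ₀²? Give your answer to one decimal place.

σ₀² = 35.2

For the Normal–Normal model with known σ², precisions add: τ_n = τ₀ + n/σ².
So 1/σ₀² = 1/3.6776 − 15/61.6 = 0.271916 − 0.243506 = 0.028410.
Hence σ₀² = 1/0.028410 ≈ 35.2.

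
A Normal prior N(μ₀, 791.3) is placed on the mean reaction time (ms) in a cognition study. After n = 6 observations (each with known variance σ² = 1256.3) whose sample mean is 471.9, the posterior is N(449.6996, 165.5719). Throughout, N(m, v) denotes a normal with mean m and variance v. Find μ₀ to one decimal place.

μ₀ = 365.8

With known observation variance, the Normal–Normal posterior has precision τ_n = τ₀ + n/σ² and mean μ_n = (τ₀μ₀ + (n/σ²)x̄)/τ_n.
Here τ₀ = 1/791.3 = 0.001264 and τ_data = 6/1256.3 = 0.004776, so τ_n = 0.006040.
Rearranging for μ₀: μ₀ = (μ_n·τ_n − τ_data·x̄)/τ₀ = (449.6996·0.006040 − 0.004776·471.9) / 0.001264 = 0.462391/0.001264 ≈ 365.8.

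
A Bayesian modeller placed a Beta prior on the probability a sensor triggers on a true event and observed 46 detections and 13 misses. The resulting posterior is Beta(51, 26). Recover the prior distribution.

Beta(5, 13)

Under Beta–binomial conjugacy the posterior parameters are (a+s, b+f).
So a = 51 − 46 = 5 and b = 26 − 13 = 13.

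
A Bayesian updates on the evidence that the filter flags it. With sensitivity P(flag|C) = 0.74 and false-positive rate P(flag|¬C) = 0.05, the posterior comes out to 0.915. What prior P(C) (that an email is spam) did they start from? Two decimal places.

In odds form, posterior odds = prior odds × likelihood ratio, so prior odds = posterior odds ÷ LR.
Posterior odds = 0.915/(1−0.915) = 10.7647. LR = 0.74/0.05 = 14.8000.
Prior odds = 10.7647/14.8000 = 0.7273, so P(C) = 0.7273/(1+0.7273) ≈ 0.42.

P(C) = 0.42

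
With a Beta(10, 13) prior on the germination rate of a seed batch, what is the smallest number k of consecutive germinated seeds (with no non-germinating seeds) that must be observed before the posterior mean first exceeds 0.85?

k = 64

After k germinated seeds and 0 non-germinating seeds the posterior is Beta(10+k, 13), with mean (10+k)/(10+13+k).
Set (10+k)/(23+k) > 0.85 and solve: k > (0.85·23 − 10)/(1 − 0.85) = 63.667.
The smallest integer exceeding 63.667 is 64, and checking k=64: (74)/(87) = 0.8506 > 0.85.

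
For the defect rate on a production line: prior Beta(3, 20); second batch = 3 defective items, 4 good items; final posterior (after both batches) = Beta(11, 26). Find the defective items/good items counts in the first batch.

Sequential conjugate updates are equivalent to a single update on the pooled data, so total successes = posterior α − prior α and total failures = posterior β − prior β.
Total across both batches: 11−3=8 defective items, 26−20=6 good items.
Subtract the second batch: 8−3=5 defective items and 6−4=2 good items.

5 defective items and 2 good items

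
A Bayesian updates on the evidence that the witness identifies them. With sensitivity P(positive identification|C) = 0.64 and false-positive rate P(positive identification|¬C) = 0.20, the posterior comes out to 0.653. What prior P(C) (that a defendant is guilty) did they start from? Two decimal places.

P(C) = 0.37

Bayes' rule in odds form gives O(C|E) = O(C)·[P(E|C)/P(E|¬C)], hence O(C) = O(C|E)/LR.
Posterior odds = 0.653/(1−0.653) = 1.8818. LR = 0.64/0.20 = 3.2000.
Prior odds = 1.8818/3.2000 = 0.5881, so P(C) = 0.5881/(1+0.5881) ≈ 0.37.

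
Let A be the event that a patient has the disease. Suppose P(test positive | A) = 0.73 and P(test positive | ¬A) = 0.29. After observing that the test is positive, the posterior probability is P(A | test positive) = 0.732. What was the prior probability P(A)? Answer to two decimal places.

In odds form, posterior odds = prior odds × likelihood ratio, so prior odds = posterior odds ÷ LR.
Posterior odds = 0.732/(1−0.732) = 2.7313. LR = 0.73/0.29 = 2.5172.
Prior odds = 2.7313/2.5172 = 1.0851, so P(A) = 1.0851/(1+1.0851) ≈ 0.52.

P(A) = 0.52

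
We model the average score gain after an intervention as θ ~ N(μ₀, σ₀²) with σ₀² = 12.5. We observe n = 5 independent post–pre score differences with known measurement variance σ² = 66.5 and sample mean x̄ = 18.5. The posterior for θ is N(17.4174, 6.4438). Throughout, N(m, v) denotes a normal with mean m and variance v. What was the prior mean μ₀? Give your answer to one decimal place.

μ₀ = 16.4

With known observation variance, the Normal–Normal posterior has precision τ_n = τ₀ + n/σ² and mean μ_n = (τ₀μ₀ + (n/σ²)x̄)/τ_n.
Here τ₀ = 1/12.5 = 0.080000 and τ_data = 5/66.5 = 0.075188, so τ_n = 0.155188.
Rearranging for μ₀: μ₀ = (μ_n·τ_n − τ_data·x̄)/τ₀ = (17.4174·0.155188 − 0.075188·18.5) / 0.080000 = 1.311993/0.080000 ≈ 16.4.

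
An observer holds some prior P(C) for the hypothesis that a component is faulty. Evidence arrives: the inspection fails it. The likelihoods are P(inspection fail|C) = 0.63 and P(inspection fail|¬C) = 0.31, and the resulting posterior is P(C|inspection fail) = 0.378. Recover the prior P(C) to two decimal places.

Bayes' rule in odds form gives O(C|E) = O(C)·[P(E|C)/P(E|¬C)], hence O(C) = O(C|E)/LR.
Posterior odds = 0.378/(1−0.378) = 0.6077. LR = 0.63/0.31 = 2.0323.
Prior odds = 0.6077/2.0323 = 0.2990, so P(C) = 0.2990/(1+0.2990) ≈ 0.23.

P(C) = 0.23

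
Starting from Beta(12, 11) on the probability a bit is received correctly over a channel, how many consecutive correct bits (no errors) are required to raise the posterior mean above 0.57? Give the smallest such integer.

After k correct bits and 0 errors the posterior is Beta(12+k, 11), with mean (12+k)/(12+11+k).
Set (12+k)/(23+k) > 0.57 and solve: k > (0.57·23 − 12)/(1 − 0.57) = 2.581.
The smallest integer exceeding 2.581 is 3, and checking k=3: (15)/(26) = 0.5769 > 0.57.

k = 3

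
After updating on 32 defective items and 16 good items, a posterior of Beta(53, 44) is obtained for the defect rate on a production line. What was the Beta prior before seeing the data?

Under Beta–binomial conjugacy the posterior parameters are (α+s, β+f).
Subtract the data counts: 53−32=21, 44−16=28.

Beta(21, 28)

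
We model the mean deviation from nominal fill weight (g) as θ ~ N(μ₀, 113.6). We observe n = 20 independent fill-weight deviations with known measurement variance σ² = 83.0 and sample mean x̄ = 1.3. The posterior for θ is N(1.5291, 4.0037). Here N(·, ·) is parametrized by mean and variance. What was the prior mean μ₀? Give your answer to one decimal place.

μ₀ = 7.8

With known observation variance, the Normal–Normal posterior has precision τ_n = τ₀ + n/σ² and mean μ_n = (τ₀μ₀ + (n/σ²)x̄)/τ_n.
Here τ₀ = 1/113.6 = 0.008803 and τ_data = 20/83.0 = 0.240964, so τ_n = 0.249767.
Rearranging for μ₀: μ₀ = (μ_n·τ_n − τ_data·x̄)/τ₀ = (1.5291·0.249767 − 0.240964·1.3) / 0.008803 = 0.068666/0.008803 ≈ 7.8.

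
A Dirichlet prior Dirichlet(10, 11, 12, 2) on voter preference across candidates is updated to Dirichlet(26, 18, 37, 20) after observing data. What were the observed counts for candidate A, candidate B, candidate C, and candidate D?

For a Dirichlet(α) prior with multinomial counts c, the posterior is Dirichlet(α + c) componentwise.
Counts are posterior − prior componentwise: 26−10=16, 18−11=7, 37−12=25, 20−2=18.

counts (16, 7, 25, 18)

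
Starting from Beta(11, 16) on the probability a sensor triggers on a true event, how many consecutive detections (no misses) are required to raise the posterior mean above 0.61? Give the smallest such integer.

After k detections and 0 misses the posterior is Beta(11+k, 16), with mean (11+k)/(11+16+k).
Set (11+k)/(27+k) > 0.61 and solve: k > (0.61·27 − 11)/(1 − 0.61) = 14.026.
The smallest integer exceeding 14.026 is 15, and checking k=15: (26)/(42) = 0.6190 > 0.61.

k = 15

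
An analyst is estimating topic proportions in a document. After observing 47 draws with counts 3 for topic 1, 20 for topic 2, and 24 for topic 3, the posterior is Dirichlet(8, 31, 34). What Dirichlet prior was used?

Dirichlet(5, 11, 10)

For a Dirichlet(α) prior with multinomial counts c, the posterior is Dirichlet(α + c) componentwise.
Subtract each count from the matching posterior parameter: 8−3=5, 31−20=11, 34−24=10.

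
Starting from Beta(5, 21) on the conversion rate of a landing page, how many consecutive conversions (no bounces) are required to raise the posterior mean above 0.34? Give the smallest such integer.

After k conversions and 0 bounces the posterior is Beta(5+k, 21), with mean (5+k)/(5+21+k).
Set (5+k)/(26+k) > 0.34 and solve: k > (0.34·26 − 5)/(1 − 0.34) = 5.818.
The smallest integer exceeding 5.818 is 6.

k = 6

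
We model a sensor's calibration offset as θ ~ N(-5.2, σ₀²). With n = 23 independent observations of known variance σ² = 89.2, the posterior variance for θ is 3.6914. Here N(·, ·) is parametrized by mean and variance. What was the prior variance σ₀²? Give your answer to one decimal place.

σ₀² = 76.6

Posterior precision equals prior precision plus data precision: 1/σ_n² = 1/σ₀² + n/σ².
So 1/σ₀² = 1/3.6914 − 23/89.2 = 0.270900 − 0.257848 = 0.013052.
Hence σ₀² = 1/0.013052 ≈ 76.6.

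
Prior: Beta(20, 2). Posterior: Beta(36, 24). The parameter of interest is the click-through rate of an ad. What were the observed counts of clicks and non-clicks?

16 clicks and 22 non-clicks

Beta is conjugate to the binomial likelihood: posterior = Beta(α+s, β+f).
So s = 36 − 20 = 16 and f = 24 − 2 = 22.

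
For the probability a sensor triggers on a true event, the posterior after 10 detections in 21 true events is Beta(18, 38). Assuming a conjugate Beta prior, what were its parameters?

Beta(8, 27)

A Beta(α, β) prior with s successes and f failures in binomial data gives a Beta(α+s, β+f) posterior.
So α = 18 − 10 = 8 and β = 38 − 11 = 27.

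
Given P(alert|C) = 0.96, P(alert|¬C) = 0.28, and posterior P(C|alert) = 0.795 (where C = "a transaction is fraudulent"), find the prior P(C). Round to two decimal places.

P(C) = 0.53

Bayes' rule in odds form gives O(C|E) = O(C)·[P(E|C)/P(E|¬C)], hence O(C) = O(C|E)/LR.
Posterior odds = 0.795/(1−0.795) = 3.8780. LR = 0.96/0.28 = 3.4286.
Prior odds = 3.8780/3.4286 = 1.1311, so P(C) = 1.1311/(1+1.1311) ≈ 0.53.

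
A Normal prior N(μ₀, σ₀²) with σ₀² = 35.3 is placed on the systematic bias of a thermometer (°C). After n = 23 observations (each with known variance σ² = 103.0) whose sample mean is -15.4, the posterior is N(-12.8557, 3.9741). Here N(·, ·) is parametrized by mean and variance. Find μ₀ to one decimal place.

With known observation variance, the Normal–Normal posterior has precision τ_n = τ₀ + n/σ² and mean μ_n = (τ₀μ₀ + (n/σ²)x̄)/τ_n.
Here τ₀ = 1/35.3 = 0.028329 and τ_data = 23/103.0 = 0.223301, so τ_n = 0.251630.
Rearranging for μ₀: μ₀ = (μ_n·τ_n − τ_data·x̄)/τ₀ = (-12.8557·0.251630 − 0.223301·-15.4) / 0.028329 = 0.203956/0.028329 ≈ 7.2.

μ₀ = 7.2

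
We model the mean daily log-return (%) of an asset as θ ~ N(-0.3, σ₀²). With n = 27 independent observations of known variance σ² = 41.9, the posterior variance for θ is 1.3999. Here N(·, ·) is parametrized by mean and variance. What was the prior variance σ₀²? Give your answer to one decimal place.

σ₀² = 14.3

Posterior precision equals prior precision plus data precision: 1/σ_n² = 1/σ₀² + n/σ².
So 1/σ₀² = 1/1.3999 − 27/41.9 = 0.714337 − 0.644391 = 0.069946.
Hence σ₀² = 1/0.069946 ≈ 14.3.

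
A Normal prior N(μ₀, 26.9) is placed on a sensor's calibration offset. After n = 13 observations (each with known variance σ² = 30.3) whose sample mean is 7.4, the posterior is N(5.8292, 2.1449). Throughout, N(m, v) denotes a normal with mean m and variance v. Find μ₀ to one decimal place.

With known observation variance, the Normal–Normal posterior has precision τ_n = τ₀ + n/σ² and mean μ_n = (τ₀μ₀ + (n/σ²)x̄)/τ_n.
Here τ₀ = 1/26.9 = 0.037175 and τ_data = 13/30.3 = 0.429043, so τ_n = 0.466218.
Rearranging for μ₀: μ₀ = (μ_n·τ_n − τ_data·x̄)/τ₀ = (5.8292·0.466218 − 0.429043·7.4) / 0.037175 = -0.457240/0.037175 ≈ -12.3.

μ₀ = -12.3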